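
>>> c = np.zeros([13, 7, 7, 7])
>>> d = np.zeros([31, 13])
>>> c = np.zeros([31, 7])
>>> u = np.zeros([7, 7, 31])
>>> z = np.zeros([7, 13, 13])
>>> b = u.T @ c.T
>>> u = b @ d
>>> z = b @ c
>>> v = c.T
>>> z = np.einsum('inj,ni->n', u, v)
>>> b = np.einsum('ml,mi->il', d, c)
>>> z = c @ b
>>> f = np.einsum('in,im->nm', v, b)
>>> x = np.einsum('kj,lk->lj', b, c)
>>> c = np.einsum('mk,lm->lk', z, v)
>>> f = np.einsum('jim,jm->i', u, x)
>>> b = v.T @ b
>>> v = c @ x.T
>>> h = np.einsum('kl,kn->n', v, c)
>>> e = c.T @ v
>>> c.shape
(7, 13)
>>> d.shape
(31, 13)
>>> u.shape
(31, 7, 13)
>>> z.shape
(31, 13)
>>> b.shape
(31, 13)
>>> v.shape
(7, 31)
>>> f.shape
(7,)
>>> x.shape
(31, 13)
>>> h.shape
(13,)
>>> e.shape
(13, 31)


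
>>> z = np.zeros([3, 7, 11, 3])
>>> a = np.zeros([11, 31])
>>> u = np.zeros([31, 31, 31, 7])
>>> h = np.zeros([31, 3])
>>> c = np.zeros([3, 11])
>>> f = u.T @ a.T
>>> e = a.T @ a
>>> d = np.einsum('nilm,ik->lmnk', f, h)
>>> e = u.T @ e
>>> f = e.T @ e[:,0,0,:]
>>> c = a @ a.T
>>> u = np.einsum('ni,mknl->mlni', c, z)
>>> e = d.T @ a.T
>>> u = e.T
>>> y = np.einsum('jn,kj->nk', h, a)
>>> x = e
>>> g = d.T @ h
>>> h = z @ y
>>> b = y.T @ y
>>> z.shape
(3, 7, 11, 3)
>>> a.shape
(11, 31)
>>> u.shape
(11, 11, 7, 3)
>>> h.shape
(3, 7, 11, 11)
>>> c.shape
(11, 11)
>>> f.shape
(31, 31, 31, 31)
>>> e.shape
(3, 7, 11, 11)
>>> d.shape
(31, 11, 7, 3)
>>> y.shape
(3, 11)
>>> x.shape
(3, 7, 11, 11)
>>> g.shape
(3, 7, 11, 3)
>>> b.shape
(11, 11)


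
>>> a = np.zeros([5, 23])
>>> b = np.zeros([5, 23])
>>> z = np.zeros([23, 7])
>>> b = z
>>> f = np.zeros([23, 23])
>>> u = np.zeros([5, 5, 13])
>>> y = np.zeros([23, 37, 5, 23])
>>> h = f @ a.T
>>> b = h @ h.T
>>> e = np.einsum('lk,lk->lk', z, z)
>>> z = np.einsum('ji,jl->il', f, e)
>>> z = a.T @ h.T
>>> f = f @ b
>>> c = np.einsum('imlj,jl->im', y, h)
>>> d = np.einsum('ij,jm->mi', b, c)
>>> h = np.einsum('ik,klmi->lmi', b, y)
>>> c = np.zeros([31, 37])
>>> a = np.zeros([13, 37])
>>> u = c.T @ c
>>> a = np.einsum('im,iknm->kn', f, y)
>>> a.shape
(37, 5)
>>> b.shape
(23, 23)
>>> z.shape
(23, 23)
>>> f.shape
(23, 23)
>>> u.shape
(37, 37)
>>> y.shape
(23, 37, 5, 23)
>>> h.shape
(37, 5, 23)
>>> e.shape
(23, 7)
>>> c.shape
(31, 37)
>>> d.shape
(37, 23)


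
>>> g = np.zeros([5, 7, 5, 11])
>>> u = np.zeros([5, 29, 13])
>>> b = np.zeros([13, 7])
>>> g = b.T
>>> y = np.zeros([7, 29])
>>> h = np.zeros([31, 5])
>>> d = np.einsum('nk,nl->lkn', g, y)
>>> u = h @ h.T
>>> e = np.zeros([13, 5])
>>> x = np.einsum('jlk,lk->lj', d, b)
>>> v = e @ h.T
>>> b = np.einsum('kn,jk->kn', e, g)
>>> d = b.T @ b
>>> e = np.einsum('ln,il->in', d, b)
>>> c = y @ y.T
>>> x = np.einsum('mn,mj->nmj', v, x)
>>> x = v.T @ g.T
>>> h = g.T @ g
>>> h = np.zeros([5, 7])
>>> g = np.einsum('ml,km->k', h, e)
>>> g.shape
(13,)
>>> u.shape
(31, 31)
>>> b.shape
(13, 5)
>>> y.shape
(7, 29)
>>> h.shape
(5, 7)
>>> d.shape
(5, 5)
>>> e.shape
(13, 5)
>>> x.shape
(31, 7)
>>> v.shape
(13, 31)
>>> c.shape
(7, 7)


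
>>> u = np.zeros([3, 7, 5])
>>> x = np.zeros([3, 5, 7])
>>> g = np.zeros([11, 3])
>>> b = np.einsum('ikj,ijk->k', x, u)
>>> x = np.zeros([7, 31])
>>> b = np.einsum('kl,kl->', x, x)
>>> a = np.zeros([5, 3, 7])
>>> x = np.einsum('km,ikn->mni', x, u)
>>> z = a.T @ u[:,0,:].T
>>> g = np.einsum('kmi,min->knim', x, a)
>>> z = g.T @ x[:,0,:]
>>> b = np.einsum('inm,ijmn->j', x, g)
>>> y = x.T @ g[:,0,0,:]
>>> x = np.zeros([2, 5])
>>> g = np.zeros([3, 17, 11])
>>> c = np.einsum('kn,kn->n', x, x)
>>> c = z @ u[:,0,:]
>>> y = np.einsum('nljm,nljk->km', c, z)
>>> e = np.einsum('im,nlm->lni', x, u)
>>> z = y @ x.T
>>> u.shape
(3, 7, 5)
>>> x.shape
(2, 5)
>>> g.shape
(3, 17, 11)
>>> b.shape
(7,)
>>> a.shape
(5, 3, 7)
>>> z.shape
(3, 2)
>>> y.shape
(3, 5)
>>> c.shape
(5, 3, 7, 5)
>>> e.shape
(7, 3, 2)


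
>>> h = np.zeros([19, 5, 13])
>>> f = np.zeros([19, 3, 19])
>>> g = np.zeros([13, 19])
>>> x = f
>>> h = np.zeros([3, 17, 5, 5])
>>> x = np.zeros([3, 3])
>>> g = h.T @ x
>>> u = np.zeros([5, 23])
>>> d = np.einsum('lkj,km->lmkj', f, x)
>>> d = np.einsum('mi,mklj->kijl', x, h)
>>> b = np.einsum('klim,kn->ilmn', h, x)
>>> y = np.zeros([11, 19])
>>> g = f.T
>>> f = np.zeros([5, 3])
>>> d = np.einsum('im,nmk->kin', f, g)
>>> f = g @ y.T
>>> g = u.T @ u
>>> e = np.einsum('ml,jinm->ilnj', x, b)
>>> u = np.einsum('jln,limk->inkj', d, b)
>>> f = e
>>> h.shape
(3, 17, 5, 5)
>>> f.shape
(17, 3, 5, 5)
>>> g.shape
(23, 23)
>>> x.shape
(3, 3)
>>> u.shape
(17, 19, 3, 19)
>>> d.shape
(19, 5, 19)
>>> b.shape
(5, 17, 5, 3)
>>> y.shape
(11, 19)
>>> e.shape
(17, 3, 5, 5)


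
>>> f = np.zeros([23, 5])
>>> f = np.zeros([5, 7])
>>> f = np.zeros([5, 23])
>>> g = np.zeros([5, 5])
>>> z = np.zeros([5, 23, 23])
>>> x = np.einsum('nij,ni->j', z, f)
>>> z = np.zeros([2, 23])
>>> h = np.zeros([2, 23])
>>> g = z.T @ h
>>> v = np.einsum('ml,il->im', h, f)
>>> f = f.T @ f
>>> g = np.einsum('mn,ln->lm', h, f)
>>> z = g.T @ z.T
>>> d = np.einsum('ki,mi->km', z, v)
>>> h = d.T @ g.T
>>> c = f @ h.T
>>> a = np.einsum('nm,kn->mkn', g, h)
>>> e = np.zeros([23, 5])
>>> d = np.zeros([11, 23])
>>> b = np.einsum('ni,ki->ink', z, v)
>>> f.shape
(23, 23)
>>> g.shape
(23, 2)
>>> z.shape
(2, 2)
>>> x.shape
(23,)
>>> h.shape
(5, 23)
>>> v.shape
(5, 2)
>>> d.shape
(11, 23)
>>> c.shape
(23, 5)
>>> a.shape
(2, 5, 23)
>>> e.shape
(23, 5)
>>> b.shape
(2, 2, 5)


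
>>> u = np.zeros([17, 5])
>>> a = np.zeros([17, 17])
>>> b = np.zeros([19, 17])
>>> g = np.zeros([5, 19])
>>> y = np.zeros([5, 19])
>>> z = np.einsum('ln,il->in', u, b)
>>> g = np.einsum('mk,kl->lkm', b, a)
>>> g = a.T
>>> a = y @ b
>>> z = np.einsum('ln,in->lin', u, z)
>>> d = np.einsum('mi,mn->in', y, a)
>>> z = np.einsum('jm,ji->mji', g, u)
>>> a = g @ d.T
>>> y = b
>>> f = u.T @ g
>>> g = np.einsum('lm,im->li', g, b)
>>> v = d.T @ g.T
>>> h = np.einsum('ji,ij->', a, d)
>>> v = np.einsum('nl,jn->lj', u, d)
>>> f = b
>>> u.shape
(17, 5)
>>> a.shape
(17, 19)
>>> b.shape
(19, 17)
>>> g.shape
(17, 19)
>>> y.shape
(19, 17)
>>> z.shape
(17, 17, 5)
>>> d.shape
(19, 17)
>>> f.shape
(19, 17)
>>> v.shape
(5, 19)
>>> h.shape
()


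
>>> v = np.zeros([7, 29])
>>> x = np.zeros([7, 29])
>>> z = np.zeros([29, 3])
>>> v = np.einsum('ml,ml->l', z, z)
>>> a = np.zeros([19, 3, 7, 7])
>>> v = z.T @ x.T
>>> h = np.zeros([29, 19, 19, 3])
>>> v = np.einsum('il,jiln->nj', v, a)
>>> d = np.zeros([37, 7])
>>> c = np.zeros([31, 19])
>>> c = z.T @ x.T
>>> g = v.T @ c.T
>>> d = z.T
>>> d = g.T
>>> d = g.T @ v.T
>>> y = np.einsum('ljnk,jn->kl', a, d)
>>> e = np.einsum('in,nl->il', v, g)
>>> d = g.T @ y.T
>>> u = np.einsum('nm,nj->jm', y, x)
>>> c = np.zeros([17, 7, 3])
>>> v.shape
(7, 19)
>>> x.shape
(7, 29)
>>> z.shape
(29, 3)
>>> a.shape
(19, 3, 7, 7)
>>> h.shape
(29, 19, 19, 3)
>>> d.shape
(3, 7)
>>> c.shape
(17, 7, 3)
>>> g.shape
(19, 3)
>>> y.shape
(7, 19)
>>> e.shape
(7, 3)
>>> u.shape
(29, 19)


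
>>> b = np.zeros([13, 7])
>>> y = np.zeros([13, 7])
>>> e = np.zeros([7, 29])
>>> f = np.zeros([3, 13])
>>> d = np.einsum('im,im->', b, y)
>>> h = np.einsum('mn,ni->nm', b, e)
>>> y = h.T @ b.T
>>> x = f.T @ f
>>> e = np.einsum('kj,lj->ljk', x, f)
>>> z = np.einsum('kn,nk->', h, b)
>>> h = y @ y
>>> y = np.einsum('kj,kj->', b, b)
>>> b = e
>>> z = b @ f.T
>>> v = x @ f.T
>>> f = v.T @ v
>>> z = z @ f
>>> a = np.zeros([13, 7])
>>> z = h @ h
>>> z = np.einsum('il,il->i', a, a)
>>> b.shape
(3, 13, 13)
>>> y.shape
()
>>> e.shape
(3, 13, 13)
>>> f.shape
(3, 3)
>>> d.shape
()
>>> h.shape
(13, 13)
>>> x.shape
(13, 13)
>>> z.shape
(13,)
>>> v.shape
(13, 3)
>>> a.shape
(13, 7)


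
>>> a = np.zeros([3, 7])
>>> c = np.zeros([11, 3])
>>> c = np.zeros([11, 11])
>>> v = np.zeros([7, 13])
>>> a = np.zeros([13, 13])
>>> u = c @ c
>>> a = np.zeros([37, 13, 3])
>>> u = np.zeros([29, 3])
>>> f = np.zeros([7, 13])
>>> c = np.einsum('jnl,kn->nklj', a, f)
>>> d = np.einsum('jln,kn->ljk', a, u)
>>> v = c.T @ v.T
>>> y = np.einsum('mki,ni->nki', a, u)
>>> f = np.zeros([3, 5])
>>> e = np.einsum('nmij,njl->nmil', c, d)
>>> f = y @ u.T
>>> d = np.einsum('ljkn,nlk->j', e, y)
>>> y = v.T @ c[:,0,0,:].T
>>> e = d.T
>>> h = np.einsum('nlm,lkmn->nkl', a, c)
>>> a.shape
(37, 13, 3)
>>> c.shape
(13, 7, 3, 37)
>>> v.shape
(37, 3, 7, 7)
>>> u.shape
(29, 3)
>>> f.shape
(29, 13, 29)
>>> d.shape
(7,)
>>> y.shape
(7, 7, 3, 13)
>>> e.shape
(7,)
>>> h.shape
(37, 7, 13)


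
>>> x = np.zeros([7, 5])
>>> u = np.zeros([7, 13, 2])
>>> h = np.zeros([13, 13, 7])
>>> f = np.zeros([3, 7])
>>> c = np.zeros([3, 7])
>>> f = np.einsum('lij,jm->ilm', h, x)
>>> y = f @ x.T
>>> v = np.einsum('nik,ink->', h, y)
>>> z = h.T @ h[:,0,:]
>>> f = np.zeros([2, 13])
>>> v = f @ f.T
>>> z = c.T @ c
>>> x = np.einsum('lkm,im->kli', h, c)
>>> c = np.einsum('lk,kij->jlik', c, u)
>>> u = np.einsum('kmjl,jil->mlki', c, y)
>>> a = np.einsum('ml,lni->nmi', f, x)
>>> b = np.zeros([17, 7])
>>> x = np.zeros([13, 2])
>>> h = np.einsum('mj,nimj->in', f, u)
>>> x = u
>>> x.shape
(3, 7, 2, 13)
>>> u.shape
(3, 7, 2, 13)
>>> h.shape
(7, 3)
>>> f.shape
(2, 13)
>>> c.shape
(2, 3, 13, 7)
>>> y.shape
(13, 13, 7)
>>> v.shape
(2, 2)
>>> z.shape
(7, 7)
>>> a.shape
(13, 2, 3)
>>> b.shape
(17, 7)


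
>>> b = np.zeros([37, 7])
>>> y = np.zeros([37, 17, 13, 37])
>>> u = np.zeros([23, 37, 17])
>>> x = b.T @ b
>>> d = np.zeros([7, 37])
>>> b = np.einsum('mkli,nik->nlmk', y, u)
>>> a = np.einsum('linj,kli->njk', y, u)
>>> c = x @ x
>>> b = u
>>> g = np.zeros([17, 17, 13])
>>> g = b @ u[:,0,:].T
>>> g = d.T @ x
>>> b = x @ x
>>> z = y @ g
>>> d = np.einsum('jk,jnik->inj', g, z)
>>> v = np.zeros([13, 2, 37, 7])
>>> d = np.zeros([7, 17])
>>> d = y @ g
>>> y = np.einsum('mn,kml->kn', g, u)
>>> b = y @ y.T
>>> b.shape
(23, 23)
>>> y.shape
(23, 7)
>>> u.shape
(23, 37, 17)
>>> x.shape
(7, 7)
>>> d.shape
(37, 17, 13, 7)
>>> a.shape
(13, 37, 23)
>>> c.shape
(7, 7)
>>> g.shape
(37, 7)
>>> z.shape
(37, 17, 13, 7)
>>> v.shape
(13, 2, 37, 7)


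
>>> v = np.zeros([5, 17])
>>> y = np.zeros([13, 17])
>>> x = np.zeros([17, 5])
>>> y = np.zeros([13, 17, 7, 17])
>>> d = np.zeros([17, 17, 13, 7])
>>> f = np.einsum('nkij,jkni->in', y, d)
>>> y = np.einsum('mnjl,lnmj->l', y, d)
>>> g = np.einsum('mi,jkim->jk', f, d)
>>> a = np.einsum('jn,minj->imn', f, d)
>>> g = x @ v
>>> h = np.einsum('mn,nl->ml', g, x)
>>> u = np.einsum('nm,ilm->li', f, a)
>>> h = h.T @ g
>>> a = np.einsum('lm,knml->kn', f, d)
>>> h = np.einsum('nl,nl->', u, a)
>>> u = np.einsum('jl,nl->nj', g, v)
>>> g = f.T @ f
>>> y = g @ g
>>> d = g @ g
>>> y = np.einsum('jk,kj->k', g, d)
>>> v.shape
(5, 17)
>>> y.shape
(13,)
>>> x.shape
(17, 5)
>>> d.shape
(13, 13)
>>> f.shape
(7, 13)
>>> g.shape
(13, 13)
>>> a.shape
(17, 17)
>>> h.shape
()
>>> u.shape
(5, 17)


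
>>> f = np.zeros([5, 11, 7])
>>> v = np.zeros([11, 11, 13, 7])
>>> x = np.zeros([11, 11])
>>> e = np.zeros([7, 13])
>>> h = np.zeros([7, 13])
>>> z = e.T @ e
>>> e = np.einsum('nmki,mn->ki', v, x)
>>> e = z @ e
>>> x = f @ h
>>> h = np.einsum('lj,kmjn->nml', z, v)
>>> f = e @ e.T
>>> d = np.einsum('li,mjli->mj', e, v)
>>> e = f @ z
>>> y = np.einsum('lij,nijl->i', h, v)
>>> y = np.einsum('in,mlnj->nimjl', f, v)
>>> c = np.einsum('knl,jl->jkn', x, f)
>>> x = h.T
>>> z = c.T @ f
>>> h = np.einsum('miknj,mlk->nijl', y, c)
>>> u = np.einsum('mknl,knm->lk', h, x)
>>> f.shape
(13, 13)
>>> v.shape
(11, 11, 13, 7)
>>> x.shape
(13, 11, 7)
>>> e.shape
(13, 13)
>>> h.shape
(7, 13, 11, 5)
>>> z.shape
(11, 5, 13)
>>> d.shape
(11, 11)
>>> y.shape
(13, 13, 11, 7, 11)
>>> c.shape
(13, 5, 11)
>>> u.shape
(5, 13)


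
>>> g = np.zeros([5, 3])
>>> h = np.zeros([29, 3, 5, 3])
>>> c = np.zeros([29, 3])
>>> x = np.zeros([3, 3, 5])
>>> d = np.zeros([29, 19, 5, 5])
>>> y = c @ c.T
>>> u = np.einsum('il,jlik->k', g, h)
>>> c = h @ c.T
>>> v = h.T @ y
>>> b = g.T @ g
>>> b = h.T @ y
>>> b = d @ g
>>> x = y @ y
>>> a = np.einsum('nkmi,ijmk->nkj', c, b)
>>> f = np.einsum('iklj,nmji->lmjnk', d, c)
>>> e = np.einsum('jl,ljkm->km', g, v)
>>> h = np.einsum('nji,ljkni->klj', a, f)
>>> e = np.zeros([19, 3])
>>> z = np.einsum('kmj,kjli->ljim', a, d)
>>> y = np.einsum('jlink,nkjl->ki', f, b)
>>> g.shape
(5, 3)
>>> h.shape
(5, 5, 3)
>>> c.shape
(29, 3, 5, 29)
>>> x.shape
(29, 29)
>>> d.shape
(29, 19, 5, 5)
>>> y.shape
(19, 5)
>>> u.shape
(3,)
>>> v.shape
(3, 5, 3, 29)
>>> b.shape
(29, 19, 5, 3)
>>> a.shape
(29, 3, 19)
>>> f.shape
(5, 3, 5, 29, 19)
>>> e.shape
(19, 3)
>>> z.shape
(5, 19, 5, 3)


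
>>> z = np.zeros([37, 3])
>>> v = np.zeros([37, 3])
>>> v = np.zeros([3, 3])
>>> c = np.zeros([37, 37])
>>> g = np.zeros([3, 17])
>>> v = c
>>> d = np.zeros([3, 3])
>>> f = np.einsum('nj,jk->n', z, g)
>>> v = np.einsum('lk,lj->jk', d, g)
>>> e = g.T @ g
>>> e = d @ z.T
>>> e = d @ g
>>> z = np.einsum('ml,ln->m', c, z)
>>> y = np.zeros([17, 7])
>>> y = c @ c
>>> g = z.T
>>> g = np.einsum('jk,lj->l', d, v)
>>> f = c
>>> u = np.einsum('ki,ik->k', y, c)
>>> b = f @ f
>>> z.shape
(37,)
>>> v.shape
(17, 3)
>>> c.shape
(37, 37)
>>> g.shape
(17,)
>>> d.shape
(3, 3)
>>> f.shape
(37, 37)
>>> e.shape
(3, 17)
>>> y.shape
(37, 37)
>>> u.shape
(37,)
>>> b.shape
(37, 37)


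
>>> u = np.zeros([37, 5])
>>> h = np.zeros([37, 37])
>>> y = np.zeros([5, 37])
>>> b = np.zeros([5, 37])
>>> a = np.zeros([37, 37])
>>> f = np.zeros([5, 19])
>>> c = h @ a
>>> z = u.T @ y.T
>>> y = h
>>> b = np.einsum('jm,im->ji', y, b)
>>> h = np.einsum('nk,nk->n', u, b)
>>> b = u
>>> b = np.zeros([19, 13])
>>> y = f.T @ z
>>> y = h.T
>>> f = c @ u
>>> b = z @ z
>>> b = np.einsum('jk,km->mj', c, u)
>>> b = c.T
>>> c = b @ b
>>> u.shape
(37, 5)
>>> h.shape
(37,)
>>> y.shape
(37,)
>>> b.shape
(37, 37)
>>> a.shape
(37, 37)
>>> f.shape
(37, 5)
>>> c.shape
(37, 37)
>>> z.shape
(5, 5)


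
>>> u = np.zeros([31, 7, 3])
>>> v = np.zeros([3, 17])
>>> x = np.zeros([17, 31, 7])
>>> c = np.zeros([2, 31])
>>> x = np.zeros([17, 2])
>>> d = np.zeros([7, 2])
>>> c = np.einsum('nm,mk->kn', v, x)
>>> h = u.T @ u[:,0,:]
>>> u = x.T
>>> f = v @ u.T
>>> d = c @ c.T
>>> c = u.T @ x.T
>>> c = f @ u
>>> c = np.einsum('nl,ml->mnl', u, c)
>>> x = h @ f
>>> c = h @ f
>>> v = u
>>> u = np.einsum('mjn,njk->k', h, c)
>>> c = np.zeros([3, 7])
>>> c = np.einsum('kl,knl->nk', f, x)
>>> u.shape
(2,)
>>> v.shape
(2, 17)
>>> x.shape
(3, 7, 2)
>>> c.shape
(7, 3)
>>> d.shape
(2, 2)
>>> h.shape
(3, 7, 3)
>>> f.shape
(3, 2)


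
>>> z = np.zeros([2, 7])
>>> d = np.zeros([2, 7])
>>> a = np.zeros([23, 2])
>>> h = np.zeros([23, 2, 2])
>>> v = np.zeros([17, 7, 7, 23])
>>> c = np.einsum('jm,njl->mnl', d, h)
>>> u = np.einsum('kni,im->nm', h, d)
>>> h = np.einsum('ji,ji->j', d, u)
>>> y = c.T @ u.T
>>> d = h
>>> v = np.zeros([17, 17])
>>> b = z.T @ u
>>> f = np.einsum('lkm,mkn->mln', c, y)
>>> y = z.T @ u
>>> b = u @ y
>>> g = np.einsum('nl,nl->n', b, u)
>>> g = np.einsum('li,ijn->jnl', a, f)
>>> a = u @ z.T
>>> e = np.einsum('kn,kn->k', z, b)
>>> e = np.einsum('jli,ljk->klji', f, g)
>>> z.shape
(2, 7)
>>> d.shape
(2,)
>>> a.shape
(2, 2)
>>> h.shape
(2,)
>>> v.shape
(17, 17)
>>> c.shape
(7, 23, 2)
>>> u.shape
(2, 7)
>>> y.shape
(7, 7)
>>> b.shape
(2, 7)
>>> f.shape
(2, 7, 2)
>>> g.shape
(7, 2, 23)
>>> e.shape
(23, 7, 2, 2)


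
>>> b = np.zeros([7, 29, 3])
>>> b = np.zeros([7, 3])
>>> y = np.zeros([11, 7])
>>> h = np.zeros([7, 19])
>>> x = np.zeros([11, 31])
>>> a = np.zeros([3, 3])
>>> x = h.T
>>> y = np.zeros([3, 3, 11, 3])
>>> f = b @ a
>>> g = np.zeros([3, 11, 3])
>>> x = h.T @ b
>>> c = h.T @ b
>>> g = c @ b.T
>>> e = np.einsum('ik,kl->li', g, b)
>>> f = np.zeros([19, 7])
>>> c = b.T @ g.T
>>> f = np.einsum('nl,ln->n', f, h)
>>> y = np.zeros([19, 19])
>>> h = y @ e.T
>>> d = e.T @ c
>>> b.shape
(7, 3)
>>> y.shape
(19, 19)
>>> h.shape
(19, 3)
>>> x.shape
(19, 3)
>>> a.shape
(3, 3)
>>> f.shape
(19,)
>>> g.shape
(19, 7)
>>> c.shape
(3, 19)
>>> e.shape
(3, 19)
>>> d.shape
(19, 19)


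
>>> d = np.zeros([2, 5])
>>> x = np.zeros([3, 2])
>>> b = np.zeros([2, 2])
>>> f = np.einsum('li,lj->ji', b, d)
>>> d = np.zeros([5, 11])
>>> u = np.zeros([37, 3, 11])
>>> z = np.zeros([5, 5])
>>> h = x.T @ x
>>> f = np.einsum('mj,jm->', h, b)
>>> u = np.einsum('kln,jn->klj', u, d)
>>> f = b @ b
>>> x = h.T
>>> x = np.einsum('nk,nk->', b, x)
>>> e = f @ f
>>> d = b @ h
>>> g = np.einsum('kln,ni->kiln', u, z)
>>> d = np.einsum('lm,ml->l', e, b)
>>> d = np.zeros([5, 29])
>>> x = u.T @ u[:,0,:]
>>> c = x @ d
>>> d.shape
(5, 29)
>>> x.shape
(5, 3, 5)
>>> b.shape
(2, 2)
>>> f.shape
(2, 2)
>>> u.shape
(37, 3, 5)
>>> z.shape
(5, 5)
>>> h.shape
(2, 2)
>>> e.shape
(2, 2)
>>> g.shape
(37, 5, 3, 5)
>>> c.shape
(5, 3, 29)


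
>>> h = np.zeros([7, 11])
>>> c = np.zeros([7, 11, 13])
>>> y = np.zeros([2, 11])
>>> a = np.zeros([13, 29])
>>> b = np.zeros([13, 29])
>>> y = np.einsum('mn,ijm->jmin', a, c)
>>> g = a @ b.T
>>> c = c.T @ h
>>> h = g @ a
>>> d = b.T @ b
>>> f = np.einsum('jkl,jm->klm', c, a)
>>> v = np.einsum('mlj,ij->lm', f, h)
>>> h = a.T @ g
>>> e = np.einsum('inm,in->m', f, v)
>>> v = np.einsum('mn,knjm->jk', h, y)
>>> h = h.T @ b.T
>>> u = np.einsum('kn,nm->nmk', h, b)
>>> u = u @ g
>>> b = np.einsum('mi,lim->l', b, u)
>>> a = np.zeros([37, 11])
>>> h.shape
(13, 13)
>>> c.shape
(13, 11, 11)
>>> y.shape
(11, 13, 7, 29)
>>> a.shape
(37, 11)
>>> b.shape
(13,)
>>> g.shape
(13, 13)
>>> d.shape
(29, 29)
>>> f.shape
(11, 11, 29)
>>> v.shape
(7, 11)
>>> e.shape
(29,)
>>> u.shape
(13, 29, 13)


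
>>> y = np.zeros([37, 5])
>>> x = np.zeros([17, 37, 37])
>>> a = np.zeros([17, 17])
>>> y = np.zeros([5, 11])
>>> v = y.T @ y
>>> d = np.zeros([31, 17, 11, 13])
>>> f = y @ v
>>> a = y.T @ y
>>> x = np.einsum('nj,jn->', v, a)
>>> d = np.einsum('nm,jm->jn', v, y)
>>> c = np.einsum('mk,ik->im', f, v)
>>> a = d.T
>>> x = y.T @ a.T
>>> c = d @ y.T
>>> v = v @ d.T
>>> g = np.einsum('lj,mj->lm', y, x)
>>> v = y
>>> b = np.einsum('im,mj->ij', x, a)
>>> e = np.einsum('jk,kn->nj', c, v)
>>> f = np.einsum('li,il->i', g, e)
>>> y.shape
(5, 11)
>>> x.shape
(11, 11)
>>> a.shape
(11, 5)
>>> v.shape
(5, 11)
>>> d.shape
(5, 11)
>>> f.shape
(11,)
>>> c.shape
(5, 5)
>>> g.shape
(5, 11)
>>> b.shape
(11, 5)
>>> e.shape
(11, 5)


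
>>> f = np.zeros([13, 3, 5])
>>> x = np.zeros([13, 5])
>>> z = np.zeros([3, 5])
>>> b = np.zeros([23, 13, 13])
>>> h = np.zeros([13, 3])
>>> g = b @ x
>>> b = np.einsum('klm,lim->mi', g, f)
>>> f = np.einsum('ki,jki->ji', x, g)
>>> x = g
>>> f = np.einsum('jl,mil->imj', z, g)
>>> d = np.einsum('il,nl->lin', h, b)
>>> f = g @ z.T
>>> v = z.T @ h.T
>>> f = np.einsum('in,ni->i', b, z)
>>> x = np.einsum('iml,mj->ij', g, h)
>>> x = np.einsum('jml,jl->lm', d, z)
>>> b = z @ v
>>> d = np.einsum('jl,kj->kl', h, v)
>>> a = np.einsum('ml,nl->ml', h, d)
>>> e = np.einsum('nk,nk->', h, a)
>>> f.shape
(5,)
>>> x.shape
(5, 13)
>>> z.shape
(3, 5)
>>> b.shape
(3, 13)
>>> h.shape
(13, 3)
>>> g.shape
(23, 13, 5)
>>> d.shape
(5, 3)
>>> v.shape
(5, 13)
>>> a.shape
(13, 3)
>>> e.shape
()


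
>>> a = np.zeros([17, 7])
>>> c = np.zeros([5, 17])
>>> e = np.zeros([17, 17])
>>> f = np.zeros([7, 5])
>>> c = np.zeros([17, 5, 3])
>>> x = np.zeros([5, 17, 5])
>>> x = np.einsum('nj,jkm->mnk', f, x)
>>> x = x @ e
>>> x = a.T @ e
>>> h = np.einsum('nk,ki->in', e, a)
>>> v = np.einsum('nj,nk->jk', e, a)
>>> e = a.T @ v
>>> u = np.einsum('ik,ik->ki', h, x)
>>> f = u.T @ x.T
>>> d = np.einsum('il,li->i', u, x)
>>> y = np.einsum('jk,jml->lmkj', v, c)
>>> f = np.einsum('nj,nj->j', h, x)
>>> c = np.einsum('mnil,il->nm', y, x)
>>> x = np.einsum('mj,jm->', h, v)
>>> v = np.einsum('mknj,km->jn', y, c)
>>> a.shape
(17, 7)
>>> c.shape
(5, 3)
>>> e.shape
(7, 7)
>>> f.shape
(17,)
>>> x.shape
()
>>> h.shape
(7, 17)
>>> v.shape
(17, 7)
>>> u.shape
(17, 7)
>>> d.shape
(17,)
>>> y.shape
(3, 5, 7, 17)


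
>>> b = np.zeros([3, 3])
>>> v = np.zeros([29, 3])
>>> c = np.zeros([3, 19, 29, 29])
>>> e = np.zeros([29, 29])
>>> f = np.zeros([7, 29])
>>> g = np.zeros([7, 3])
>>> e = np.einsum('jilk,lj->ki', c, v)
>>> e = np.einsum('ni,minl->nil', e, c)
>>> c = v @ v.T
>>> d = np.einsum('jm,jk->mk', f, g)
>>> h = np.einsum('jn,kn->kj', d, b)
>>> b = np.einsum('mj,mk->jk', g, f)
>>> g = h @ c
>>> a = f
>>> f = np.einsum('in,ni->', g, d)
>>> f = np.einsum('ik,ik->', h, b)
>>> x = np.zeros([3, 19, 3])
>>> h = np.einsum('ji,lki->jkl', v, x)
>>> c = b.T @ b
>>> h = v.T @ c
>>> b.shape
(3, 29)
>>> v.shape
(29, 3)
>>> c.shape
(29, 29)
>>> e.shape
(29, 19, 29)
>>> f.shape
()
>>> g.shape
(3, 29)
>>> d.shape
(29, 3)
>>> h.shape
(3, 29)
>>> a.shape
(7, 29)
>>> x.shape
(3, 19, 3)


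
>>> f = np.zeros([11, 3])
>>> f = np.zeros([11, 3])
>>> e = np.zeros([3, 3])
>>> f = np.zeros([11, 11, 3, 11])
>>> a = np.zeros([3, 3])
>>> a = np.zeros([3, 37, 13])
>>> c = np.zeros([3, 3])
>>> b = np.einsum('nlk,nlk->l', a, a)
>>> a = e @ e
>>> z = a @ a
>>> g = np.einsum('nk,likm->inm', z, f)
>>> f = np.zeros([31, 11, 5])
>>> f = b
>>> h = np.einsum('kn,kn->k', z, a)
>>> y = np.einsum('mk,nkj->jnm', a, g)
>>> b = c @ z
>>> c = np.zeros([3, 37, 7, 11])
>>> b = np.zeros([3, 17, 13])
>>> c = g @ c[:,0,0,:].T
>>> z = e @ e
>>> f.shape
(37,)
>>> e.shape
(3, 3)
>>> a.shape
(3, 3)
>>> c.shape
(11, 3, 3)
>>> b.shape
(3, 17, 13)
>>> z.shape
(3, 3)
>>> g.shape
(11, 3, 11)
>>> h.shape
(3,)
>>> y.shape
(11, 11, 3)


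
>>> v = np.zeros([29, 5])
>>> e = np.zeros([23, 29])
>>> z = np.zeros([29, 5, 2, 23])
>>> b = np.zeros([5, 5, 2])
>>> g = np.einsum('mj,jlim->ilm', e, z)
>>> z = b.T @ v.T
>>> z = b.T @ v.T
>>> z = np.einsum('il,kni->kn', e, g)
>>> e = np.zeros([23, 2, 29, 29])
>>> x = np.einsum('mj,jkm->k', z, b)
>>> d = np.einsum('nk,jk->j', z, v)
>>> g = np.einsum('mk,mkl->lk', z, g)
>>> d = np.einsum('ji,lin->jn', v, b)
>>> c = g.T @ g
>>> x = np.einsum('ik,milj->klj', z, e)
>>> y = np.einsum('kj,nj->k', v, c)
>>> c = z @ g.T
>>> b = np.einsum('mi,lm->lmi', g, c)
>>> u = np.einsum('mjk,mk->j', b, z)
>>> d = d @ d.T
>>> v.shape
(29, 5)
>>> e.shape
(23, 2, 29, 29)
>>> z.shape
(2, 5)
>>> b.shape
(2, 23, 5)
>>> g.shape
(23, 5)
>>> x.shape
(5, 29, 29)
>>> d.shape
(29, 29)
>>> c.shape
(2, 23)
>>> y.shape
(29,)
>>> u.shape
(23,)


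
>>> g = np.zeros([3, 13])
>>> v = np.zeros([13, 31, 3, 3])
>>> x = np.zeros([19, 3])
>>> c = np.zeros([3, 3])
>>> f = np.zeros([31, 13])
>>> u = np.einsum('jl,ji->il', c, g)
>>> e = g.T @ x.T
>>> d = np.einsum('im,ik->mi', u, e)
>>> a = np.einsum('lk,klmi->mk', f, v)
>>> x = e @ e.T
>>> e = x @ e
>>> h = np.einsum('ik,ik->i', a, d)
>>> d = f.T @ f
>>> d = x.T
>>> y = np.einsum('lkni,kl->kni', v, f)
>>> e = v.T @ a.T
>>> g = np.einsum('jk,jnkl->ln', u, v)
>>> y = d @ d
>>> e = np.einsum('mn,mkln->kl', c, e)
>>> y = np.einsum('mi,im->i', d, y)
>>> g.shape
(3, 31)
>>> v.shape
(13, 31, 3, 3)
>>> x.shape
(13, 13)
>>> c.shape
(3, 3)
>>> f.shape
(31, 13)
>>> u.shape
(13, 3)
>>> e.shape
(3, 31)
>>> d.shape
(13, 13)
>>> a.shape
(3, 13)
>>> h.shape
(3,)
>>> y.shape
(13,)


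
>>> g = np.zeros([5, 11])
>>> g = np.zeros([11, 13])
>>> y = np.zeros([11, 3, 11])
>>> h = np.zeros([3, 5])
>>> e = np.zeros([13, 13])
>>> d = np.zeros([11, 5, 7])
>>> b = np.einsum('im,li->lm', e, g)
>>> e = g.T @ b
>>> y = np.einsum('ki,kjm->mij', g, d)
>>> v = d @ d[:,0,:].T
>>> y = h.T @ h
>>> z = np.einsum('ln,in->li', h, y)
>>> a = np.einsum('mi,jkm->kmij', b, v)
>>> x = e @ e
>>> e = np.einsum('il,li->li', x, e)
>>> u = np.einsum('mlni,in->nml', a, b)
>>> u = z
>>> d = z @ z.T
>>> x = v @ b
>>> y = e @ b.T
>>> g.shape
(11, 13)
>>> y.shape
(13, 11)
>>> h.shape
(3, 5)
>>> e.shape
(13, 13)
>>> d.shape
(3, 3)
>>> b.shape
(11, 13)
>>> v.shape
(11, 5, 11)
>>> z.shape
(3, 5)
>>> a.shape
(5, 11, 13, 11)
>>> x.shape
(11, 5, 13)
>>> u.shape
(3, 5)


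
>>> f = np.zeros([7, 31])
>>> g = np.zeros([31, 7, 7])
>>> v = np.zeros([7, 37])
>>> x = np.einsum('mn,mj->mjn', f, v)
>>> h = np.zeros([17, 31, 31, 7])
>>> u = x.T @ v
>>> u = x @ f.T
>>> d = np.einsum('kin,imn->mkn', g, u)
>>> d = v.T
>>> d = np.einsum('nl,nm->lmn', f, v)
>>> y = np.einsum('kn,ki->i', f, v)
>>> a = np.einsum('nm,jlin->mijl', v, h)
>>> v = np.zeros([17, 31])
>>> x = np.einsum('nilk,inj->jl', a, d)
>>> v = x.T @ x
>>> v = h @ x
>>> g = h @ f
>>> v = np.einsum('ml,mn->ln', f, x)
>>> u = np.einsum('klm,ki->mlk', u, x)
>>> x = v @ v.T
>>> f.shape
(7, 31)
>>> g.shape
(17, 31, 31, 31)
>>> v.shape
(31, 17)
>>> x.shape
(31, 31)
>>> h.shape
(17, 31, 31, 7)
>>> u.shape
(7, 37, 7)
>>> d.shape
(31, 37, 7)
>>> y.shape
(37,)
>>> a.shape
(37, 31, 17, 31)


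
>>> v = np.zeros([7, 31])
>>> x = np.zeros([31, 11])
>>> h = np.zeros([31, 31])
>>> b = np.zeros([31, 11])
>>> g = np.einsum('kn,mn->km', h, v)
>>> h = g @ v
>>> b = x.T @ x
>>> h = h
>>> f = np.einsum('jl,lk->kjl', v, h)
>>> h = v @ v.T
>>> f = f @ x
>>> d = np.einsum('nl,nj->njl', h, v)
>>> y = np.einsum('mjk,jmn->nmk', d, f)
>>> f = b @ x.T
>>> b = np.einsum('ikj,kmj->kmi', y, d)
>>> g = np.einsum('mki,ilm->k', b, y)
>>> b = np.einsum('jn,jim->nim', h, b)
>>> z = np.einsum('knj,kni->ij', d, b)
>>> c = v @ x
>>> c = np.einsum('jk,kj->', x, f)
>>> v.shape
(7, 31)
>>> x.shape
(31, 11)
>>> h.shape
(7, 7)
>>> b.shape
(7, 31, 11)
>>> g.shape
(31,)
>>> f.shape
(11, 31)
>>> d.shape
(7, 31, 7)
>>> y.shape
(11, 7, 7)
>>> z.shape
(11, 7)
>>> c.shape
()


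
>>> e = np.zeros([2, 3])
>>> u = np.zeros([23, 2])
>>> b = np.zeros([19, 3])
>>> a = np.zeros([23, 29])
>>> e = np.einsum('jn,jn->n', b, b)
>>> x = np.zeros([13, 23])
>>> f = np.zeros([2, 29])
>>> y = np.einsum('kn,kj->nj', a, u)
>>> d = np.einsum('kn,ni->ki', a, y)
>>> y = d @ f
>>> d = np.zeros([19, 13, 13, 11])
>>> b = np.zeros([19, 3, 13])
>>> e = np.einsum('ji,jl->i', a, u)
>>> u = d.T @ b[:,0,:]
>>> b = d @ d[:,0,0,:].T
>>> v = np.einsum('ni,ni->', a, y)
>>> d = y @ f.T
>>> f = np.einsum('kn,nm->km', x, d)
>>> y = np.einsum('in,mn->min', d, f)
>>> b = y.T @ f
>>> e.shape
(29,)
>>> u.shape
(11, 13, 13, 13)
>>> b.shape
(2, 23, 2)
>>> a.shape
(23, 29)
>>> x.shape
(13, 23)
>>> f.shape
(13, 2)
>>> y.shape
(13, 23, 2)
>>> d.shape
(23, 2)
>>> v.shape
()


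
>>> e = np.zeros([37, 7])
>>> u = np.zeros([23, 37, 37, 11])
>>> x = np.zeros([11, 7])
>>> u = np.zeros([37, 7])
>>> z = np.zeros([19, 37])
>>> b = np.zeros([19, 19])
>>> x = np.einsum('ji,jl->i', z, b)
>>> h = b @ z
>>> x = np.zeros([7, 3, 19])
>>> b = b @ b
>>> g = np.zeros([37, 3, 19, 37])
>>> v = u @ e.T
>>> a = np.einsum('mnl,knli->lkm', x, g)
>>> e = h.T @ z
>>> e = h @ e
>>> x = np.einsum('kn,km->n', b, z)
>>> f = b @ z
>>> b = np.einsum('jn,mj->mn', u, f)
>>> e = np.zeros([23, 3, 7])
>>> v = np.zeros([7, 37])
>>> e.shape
(23, 3, 7)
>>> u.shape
(37, 7)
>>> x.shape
(19,)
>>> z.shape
(19, 37)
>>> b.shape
(19, 7)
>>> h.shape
(19, 37)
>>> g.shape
(37, 3, 19, 37)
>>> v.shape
(7, 37)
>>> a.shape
(19, 37, 7)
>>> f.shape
(19, 37)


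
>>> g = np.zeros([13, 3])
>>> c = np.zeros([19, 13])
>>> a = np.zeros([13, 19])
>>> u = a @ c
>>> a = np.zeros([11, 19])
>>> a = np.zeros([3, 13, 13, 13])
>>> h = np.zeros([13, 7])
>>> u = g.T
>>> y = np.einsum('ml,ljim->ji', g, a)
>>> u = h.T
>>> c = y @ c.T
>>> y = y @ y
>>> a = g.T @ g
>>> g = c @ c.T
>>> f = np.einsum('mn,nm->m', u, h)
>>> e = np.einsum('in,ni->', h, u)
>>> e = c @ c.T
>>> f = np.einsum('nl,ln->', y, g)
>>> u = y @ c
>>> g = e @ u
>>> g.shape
(13, 19)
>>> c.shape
(13, 19)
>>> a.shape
(3, 3)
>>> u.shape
(13, 19)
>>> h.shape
(13, 7)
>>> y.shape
(13, 13)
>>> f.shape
()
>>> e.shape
(13, 13)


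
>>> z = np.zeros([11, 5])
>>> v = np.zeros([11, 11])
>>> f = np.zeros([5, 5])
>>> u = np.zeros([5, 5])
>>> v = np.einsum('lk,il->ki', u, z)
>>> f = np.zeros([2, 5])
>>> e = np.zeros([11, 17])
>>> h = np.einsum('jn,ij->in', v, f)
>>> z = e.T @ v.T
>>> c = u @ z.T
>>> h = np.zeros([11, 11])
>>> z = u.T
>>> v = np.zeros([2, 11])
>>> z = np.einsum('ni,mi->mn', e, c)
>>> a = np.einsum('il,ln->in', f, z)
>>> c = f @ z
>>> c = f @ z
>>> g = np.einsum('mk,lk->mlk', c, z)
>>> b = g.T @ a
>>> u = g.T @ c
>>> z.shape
(5, 11)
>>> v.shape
(2, 11)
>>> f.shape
(2, 5)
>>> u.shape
(11, 5, 11)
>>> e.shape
(11, 17)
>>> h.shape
(11, 11)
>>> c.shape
(2, 11)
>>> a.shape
(2, 11)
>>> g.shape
(2, 5, 11)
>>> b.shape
(11, 5, 11)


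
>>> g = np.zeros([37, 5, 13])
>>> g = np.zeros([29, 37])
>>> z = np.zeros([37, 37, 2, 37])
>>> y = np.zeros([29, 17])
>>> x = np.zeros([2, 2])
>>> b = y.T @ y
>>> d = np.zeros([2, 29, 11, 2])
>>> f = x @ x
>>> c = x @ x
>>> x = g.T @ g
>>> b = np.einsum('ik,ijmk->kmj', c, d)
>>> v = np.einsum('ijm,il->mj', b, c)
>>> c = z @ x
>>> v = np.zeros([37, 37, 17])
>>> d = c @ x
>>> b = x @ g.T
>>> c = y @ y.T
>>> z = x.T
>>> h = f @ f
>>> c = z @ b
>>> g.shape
(29, 37)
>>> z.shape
(37, 37)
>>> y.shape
(29, 17)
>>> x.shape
(37, 37)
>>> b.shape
(37, 29)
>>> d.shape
(37, 37, 2, 37)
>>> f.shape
(2, 2)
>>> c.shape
(37, 29)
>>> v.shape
(37, 37, 17)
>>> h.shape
(2, 2)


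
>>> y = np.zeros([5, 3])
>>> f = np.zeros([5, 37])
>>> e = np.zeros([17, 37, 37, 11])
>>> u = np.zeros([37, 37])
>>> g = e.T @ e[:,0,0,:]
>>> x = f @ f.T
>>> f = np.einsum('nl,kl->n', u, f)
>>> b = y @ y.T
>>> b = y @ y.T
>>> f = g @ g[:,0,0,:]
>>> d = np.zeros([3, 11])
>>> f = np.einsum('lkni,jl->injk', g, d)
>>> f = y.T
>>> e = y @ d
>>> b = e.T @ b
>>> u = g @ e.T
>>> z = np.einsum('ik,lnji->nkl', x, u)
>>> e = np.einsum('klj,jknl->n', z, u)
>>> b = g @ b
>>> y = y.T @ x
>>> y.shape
(3, 5)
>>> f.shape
(3, 5)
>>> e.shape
(37,)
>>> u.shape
(11, 37, 37, 5)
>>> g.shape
(11, 37, 37, 11)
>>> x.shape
(5, 5)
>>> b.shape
(11, 37, 37, 5)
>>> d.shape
(3, 11)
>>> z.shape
(37, 5, 11)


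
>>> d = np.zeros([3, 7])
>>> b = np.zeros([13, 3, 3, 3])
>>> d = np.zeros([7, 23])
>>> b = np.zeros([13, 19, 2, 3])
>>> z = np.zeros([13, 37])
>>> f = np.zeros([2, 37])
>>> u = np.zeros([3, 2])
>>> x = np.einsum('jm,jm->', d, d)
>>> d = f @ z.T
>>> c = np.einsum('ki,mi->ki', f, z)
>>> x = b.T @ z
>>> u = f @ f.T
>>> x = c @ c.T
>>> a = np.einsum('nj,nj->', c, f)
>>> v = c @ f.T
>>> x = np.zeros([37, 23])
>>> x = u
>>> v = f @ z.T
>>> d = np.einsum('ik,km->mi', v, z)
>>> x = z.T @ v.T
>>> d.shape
(37, 2)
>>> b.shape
(13, 19, 2, 3)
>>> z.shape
(13, 37)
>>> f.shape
(2, 37)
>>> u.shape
(2, 2)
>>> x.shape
(37, 2)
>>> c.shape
(2, 37)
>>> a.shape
()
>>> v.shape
(2, 13)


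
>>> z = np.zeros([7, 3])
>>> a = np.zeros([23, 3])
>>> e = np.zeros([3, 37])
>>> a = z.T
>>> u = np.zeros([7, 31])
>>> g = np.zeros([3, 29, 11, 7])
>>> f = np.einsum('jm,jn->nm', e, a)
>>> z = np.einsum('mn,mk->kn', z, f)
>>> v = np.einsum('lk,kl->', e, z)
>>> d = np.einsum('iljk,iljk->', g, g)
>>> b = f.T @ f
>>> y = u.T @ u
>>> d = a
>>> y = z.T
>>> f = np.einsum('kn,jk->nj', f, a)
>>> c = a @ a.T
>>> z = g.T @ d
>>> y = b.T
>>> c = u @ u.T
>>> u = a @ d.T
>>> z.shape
(7, 11, 29, 7)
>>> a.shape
(3, 7)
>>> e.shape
(3, 37)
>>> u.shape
(3, 3)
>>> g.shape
(3, 29, 11, 7)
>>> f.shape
(37, 3)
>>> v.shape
()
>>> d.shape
(3, 7)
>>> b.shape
(37, 37)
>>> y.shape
(37, 37)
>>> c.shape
(7, 7)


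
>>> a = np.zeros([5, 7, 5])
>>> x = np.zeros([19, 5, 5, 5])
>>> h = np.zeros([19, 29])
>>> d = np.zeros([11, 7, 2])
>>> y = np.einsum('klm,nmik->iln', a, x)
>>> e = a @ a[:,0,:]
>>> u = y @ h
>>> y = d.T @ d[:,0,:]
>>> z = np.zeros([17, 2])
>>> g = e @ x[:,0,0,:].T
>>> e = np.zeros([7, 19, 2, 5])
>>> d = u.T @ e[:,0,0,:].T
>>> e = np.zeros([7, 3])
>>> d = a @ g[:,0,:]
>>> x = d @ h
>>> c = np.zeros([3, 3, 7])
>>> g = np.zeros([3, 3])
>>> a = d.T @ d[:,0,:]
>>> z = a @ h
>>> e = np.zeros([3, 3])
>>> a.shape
(19, 7, 19)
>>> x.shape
(5, 7, 29)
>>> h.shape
(19, 29)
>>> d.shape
(5, 7, 19)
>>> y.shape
(2, 7, 2)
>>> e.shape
(3, 3)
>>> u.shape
(5, 7, 29)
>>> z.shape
(19, 7, 29)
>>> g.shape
(3, 3)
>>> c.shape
(3, 3, 7)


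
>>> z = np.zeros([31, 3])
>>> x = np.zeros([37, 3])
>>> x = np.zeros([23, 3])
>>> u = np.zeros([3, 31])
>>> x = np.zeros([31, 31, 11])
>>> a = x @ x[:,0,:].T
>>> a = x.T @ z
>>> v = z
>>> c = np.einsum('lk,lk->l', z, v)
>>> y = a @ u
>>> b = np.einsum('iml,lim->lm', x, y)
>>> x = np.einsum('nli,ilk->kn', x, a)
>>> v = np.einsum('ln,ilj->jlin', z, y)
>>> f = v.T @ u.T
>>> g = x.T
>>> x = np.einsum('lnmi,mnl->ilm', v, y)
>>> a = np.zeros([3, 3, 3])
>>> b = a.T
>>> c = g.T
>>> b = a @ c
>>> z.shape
(31, 3)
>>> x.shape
(3, 31, 11)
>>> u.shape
(3, 31)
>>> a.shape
(3, 3, 3)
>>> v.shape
(31, 31, 11, 3)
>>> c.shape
(3, 31)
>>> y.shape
(11, 31, 31)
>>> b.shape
(3, 3, 31)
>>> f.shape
(3, 11, 31, 3)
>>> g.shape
(31, 3)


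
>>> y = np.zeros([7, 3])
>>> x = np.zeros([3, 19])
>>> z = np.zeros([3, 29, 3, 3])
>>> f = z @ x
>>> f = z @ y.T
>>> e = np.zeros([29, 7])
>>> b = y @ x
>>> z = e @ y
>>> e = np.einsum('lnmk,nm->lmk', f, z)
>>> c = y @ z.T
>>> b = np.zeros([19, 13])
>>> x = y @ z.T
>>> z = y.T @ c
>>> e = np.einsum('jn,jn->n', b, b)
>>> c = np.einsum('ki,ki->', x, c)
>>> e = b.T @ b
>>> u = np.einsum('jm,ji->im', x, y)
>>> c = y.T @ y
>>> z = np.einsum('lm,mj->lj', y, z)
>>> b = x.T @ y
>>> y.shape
(7, 3)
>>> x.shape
(7, 29)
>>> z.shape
(7, 29)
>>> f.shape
(3, 29, 3, 7)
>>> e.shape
(13, 13)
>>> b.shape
(29, 3)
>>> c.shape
(3, 3)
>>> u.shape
(3, 29)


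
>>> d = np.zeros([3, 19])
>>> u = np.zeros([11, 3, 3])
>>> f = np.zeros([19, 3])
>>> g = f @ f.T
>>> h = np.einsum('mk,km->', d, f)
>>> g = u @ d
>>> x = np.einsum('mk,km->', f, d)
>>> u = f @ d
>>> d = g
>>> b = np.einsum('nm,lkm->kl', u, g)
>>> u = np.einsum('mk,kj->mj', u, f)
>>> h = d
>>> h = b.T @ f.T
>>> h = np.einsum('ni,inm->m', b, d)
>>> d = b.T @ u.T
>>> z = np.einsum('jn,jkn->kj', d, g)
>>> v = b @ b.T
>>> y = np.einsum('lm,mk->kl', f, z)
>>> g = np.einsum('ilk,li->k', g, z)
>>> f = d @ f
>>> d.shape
(11, 19)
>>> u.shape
(19, 3)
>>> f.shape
(11, 3)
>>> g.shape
(19,)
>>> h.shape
(19,)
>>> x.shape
()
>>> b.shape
(3, 11)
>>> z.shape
(3, 11)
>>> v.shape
(3, 3)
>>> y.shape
(11, 19)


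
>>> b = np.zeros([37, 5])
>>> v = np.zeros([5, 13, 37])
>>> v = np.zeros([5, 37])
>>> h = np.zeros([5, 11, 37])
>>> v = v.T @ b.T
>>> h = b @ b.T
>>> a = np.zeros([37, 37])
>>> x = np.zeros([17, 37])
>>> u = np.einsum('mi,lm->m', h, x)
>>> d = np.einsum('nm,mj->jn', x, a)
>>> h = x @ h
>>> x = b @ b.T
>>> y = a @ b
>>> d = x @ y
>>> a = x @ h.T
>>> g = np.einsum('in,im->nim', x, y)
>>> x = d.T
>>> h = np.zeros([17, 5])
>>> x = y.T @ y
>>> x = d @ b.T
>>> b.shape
(37, 5)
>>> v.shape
(37, 37)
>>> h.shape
(17, 5)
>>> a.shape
(37, 17)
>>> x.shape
(37, 37)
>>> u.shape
(37,)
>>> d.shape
(37, 5)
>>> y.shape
(37, 5)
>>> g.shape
(37, 37, 5)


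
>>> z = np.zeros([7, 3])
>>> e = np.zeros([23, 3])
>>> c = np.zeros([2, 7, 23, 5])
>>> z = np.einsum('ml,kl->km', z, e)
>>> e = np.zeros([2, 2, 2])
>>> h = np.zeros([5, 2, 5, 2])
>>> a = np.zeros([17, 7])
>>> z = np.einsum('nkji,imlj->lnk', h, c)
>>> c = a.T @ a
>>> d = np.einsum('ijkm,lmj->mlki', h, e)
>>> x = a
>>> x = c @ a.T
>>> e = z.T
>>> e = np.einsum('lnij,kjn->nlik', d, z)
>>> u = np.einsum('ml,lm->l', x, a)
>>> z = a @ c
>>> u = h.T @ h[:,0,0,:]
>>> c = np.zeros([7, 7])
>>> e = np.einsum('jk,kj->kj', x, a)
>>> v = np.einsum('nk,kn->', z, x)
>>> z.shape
(17, 7)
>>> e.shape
(17, 7)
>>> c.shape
(7, 7)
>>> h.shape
(5, 2, 5, 2)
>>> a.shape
(17, 7)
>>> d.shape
(2, 2, 5, 5)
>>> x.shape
(7, 17)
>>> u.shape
(2, 5, 2, 2)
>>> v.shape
()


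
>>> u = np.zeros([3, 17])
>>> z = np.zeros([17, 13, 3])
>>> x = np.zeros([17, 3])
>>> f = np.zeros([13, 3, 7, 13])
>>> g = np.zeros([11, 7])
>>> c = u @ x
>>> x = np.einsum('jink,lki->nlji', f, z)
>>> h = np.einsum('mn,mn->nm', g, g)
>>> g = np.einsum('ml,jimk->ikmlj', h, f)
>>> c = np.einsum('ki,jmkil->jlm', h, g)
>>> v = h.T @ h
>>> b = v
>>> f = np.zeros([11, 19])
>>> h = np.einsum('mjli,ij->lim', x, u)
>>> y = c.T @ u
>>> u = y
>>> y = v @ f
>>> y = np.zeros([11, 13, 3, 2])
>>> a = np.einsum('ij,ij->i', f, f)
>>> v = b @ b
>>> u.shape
(13, 13, 17)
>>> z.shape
(17, 13, 3)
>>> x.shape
(7, 17, 13, 3)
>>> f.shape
(11, 19)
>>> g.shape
(3, 13, 7, 11, 13)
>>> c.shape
(3, 13, 13)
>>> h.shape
(13, 3, 7)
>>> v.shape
(11, 11)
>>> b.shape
(11, 11)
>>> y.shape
(11, 13, 3, 2)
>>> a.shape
(11,)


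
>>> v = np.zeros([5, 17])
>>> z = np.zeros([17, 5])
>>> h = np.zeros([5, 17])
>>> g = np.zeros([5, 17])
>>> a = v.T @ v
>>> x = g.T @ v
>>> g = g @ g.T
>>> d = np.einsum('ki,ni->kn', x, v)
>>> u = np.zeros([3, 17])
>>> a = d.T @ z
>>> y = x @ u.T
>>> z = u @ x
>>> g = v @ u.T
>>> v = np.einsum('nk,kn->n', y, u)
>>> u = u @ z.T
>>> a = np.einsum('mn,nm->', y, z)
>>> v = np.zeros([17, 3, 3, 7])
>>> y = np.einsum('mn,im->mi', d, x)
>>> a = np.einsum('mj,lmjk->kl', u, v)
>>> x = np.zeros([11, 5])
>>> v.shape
(17, 3, 3, 7)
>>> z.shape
(3, 17)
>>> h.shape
(5, 17)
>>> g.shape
(5, 3)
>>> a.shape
(7, 17)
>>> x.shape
(11, 5)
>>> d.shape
(17, 5)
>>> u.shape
(3, 3)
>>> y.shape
(17, 17)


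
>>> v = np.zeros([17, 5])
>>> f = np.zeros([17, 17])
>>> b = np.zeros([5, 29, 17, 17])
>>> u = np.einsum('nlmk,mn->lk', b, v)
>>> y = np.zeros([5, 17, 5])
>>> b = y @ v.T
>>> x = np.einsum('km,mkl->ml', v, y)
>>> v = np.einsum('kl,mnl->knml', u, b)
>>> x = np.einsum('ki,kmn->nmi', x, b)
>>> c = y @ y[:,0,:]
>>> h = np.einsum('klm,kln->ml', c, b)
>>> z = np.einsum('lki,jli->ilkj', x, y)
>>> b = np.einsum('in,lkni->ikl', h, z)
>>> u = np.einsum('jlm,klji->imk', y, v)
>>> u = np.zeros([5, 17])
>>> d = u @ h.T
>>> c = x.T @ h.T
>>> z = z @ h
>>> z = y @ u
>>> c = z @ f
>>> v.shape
(29, 17, 5, 17)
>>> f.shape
(17, 17)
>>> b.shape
(5, 17, 5)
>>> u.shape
(5, 17)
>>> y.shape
(5, 17, 5)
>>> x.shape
(17, 17, 5)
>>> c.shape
(5, 17, 17)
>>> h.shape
(5, 17)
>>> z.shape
(5, 17, 17)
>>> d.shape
(5, 5)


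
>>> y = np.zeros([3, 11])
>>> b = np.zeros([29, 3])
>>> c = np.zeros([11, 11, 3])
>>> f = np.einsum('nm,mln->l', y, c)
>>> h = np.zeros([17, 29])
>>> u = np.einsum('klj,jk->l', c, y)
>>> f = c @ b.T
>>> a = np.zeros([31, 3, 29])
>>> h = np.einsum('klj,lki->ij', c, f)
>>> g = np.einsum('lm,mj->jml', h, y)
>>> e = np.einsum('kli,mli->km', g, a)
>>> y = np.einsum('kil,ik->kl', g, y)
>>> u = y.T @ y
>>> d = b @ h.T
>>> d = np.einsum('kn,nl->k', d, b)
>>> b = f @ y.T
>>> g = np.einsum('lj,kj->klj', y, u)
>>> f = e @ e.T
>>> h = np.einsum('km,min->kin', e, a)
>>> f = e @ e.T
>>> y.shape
(11, 29)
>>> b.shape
(11, 11, 11)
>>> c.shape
(11, 11, 3)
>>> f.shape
(11, 11)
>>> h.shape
(11, 3, 29)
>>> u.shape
(29, 29)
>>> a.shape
(31, 3, 29)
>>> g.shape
(29, 11, 29)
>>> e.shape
(11, 31)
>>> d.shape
(29,)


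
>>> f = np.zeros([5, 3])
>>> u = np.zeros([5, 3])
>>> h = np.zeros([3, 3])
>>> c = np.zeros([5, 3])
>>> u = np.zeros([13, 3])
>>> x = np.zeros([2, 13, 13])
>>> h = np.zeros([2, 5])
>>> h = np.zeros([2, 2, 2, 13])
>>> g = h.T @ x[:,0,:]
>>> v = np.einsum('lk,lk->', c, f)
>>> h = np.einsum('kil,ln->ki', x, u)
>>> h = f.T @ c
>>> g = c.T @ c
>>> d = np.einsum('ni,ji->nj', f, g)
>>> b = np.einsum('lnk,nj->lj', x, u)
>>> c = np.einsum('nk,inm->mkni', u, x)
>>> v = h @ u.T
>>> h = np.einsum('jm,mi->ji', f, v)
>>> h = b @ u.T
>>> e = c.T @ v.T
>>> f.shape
(5, 3)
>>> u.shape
(13, 3)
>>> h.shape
(2, 13)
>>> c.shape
(13, 3, 13, 2)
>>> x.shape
(2, 13, 13)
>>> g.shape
(3, 3)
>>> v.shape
(3, 13)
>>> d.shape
(5, 3)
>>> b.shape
(2, 3)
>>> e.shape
(2, 13, 3, 3)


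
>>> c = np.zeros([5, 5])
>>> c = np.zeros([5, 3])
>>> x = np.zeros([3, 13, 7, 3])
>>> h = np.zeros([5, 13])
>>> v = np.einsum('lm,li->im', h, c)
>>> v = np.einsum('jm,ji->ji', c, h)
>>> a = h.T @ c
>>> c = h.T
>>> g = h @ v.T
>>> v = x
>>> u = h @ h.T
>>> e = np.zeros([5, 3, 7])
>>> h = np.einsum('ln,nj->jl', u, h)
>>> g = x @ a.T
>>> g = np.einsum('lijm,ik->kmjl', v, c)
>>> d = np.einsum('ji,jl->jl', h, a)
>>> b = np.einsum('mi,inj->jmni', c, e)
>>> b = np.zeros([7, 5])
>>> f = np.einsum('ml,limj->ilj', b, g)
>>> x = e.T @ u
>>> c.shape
(13, 5)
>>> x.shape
(7, 3, 5)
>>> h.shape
(13, 5)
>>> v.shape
(3, 13, 7, 3)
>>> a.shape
(13, 3)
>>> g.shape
(5, 3, 7, 3)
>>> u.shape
(5, 5)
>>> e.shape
(5, 3, 7)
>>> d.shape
(13, 3)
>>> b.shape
(7, 5)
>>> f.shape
(3, 5, 3)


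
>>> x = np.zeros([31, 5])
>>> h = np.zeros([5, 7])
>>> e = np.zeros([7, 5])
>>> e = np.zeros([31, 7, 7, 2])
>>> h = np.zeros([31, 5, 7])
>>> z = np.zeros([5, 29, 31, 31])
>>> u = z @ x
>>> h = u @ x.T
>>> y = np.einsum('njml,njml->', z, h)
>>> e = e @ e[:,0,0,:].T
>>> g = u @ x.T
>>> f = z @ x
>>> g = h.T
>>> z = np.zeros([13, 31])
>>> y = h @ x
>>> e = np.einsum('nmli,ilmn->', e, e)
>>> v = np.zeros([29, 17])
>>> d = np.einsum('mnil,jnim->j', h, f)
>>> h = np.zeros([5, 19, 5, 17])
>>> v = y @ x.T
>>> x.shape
(31, 5)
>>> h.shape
(5, 19, 5, 17)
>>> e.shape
()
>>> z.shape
(13, 31)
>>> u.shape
(5, 29, 31, 5)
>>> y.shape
(5, 29, 31, 5)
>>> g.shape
(31, 31, 29, 5)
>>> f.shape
(5, 29, 31, 5)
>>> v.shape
(5, 29, 31, 31)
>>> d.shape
(5,)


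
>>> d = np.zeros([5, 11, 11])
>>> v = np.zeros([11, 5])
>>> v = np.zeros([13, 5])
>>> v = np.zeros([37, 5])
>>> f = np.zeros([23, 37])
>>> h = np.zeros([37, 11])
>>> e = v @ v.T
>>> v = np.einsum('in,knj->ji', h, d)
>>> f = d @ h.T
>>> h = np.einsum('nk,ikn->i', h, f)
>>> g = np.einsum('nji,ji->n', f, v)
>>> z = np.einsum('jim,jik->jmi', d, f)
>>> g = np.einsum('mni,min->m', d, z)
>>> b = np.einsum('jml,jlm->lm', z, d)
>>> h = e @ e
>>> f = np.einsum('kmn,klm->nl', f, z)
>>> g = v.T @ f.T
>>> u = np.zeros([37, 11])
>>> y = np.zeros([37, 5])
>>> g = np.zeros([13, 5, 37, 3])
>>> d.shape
(5, 11, 11)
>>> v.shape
(11, 37)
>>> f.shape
(37, 11)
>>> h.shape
(37, 37)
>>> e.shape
(37, 37)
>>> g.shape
(13, 5, 37, 3)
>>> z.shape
(5, 11, 11)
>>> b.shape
(11, 11)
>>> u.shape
(37, 11)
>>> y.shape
(37, 5)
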